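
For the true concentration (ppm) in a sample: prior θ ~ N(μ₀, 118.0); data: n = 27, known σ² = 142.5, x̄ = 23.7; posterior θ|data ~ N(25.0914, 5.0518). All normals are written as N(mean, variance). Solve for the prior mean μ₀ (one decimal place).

The posterior mean is a precision-weighted average: μ_n = (τ₀μ₀ + τ_data·x̄)/(τ₀+τ_data), with τ₀=1/σ₀² and τ_data=n/σ².
Here τ₀ = 1/118.0 = 0.008475 and τ_data = 27/142.5 = 0.189474, so τ_n = 0.197949.
Rearranging for μ₀: μ₀ = (μ_n·τ_n − τ_data·x̄)/τ₀ = (25.0914·0.197949 − 0.189474·23.7) / 0.008475 = 0.476284/0.008475 ≈ 56.2.

μ₀ = 56.2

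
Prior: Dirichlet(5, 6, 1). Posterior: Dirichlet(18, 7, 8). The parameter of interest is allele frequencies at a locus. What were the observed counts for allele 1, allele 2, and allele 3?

For a Dirichlet(α) prior with multinomial counts c, the posterior is Dirichlet(α + c) componentwise.
Counts are posterior − prior componentwise: 18−5=13, 7−6=1, 8−1=7.

counts (13, 1, 7)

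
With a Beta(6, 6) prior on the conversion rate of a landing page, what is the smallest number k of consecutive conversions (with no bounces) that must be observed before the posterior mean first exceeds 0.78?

After k conversions and 0 bounces the posterior is Beta(6+k, 6), with mean (6+k)/(6+6+k).
Set (6+k)/(12+k) > 0.78 and solve: k > (0.78·12 − 6)/(1 − 0.78) = 15.273.
The smallest integer exceeding 15.273 is 16.

k = 16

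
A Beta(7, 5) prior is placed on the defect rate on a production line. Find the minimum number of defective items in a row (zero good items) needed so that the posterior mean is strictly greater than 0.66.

k = 3

After k defective items and 0 good items the posterior is Beta(7+k, 5), with mean (7+k)/(7+5+k).
Set (7+k)/(12+k) > 0.66 and solve: k > (0.66·12 − 7)/(1 − 0.66) = 2.706.
The smallest integer exceeding 2.706 is 3.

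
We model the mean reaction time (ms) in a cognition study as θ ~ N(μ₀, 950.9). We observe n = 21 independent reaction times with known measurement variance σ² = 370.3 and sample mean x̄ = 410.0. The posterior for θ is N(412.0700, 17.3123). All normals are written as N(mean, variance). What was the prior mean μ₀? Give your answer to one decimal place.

μ₀ = 523.7

With known observation variance, the Normal–Normal posterior has precision τ_n = τ₀ + n/σ² and mean μ_n = (τ₀μ₀ + (n/σ²)x̄)/τ_n.
Here τ₀ = 1/950.9 = 0.001052 and τ_data = 21/370.3 = 0.056711, so τ_n = 0.057763.
Rearranging for μ₀: μ₀ = (μ_n·τ_n − τ_data·x̄)/τ₀ = (412.0700·0.057763 − 0.056711·410.0) / 0.001052 = 0.550889/0.001052 ≈ 523.7.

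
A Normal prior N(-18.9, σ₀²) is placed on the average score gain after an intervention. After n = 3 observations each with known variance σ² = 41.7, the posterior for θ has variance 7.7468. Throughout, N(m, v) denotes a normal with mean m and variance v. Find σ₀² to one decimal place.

σ₀² = 17.5

Posterior precision equals prior precision plus data precision: 1/σ_n² = 1/σ₀² + n/σ².
So 1/σ₀² = 1/7.7468 − 3/41.7 = 0.129086 − 0.071942 = 0.057144.
Hence σ₀² = 1/0.057144 ≈ 17.5.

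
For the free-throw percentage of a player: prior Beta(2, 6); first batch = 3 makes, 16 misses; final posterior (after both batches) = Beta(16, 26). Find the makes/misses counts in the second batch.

11 makes and 4 misses

Sequential conjugate updates are equivalent to a single update on the pooled data, so total successes = posterior α − prior α and total failures = posterior β − prior β.
Total across both batches: 16−2=14 makes, 26−6=20 misses.
Subtract the first batch: 14−3=11 makes and 20−16=4 misses.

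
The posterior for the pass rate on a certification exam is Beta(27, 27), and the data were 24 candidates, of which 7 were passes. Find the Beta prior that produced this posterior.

Beta(20, 10)

A Beta(α, β) prior with s successes and f failures in binomial data gives a Beta(α+s, β+f) posterior.
So α = 27 − 7 = 20 and β = 27 − 17 = 10.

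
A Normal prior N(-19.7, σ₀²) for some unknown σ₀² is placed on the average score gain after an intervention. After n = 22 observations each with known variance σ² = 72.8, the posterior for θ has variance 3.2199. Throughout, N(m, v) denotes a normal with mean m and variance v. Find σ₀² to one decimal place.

For the Normal–Normal model with known σ², precisions add: τ_n = τ₀ + n/σ².
So 1/σ₀² = 1/3.2199 − 22/72.8 = 0.310569 − 0.302198 = 0.008371.
Hence σ₀² = 1/0.008371 ≈ 119.5.

σ₀² = 119.5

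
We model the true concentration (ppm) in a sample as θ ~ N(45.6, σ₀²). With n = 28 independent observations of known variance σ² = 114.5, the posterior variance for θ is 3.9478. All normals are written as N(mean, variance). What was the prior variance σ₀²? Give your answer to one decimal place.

Posterior precision equals prior precision plus data precision: 1/σ_n² = 1/σ₀² + n/σ².
So 1/σ₀² = 1/3.9478 − 28/114.5 = 0.253306 − 0.244541 = 0.008765.
Hence σ₀² = 1/0.008765 ≈ 114.1.

σ₀² = 114.1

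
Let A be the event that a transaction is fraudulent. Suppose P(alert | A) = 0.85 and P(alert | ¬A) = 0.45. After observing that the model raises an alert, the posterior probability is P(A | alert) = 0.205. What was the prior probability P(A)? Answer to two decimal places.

In odds form, posterior odds = prior odds × likelihood ratio, so prior odds = posterior odds ÷ LR.
Posterior odds = 0.205/(1−0.205) = 0.2579. LR = 0.85/0.45 = 1.8889.
Prior odds = 0.2579/1.8889 = 0.1365, so P(A) = 0.1365/(1+0.1365) ≈ 0.12.

P(A) = 0.12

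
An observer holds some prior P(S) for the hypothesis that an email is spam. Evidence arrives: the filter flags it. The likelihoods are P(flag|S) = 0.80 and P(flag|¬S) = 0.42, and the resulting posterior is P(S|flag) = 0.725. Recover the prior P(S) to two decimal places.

P(S) = 0.58

Bayes' rule in odds form gives O(S|E) = O(S)·[P(E|S)/P(E|¬S)], hence O(S) = O(S|E)/LR.
Posterior odds = 0.725/(1−0.725) = 2.6364. LR = 0.80/0.42 = 1.9048.
Prior odds = 2.6364/1.9048 = 1.3841, so P(S) = 1.3841/(1+1.3841) ≈ 0.58.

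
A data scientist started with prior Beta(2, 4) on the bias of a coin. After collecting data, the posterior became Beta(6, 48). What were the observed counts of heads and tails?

4 heads and 44 tails

Under Beta–binomial conjugacy the posterior parameters are (a+s, b+f).
So s = 6 − 2 = 4 and f = 48 − 4 = 44.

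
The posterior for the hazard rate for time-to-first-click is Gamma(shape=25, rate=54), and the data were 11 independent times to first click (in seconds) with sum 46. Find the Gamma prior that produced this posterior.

For an exponential likelihood with a Gamma(α, β) prior on the rate, n observations with total T give posterior Gamma(α+n, β+T).
So α = 25 − 11 = 14 and β = 54 − 46 = 8.

Gamma(shape=14, rate=8)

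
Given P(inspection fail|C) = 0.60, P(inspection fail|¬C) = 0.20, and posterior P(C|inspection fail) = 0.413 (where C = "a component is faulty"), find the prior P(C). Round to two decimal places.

In odds form, posterior odds = prior odds × likelihood ratio, so prior odds = posterior odds ÷ LR.
Posterior odds = 0.413/(1−0.413) = 0.7036. LR = 0.60/0.20 = 3.0000.
Prior odds = 0.7036/3.0000 = 0.2345, so P(C) = 0.2345/(1+0.2345) ≈ 0.19.

P(C) = 0.19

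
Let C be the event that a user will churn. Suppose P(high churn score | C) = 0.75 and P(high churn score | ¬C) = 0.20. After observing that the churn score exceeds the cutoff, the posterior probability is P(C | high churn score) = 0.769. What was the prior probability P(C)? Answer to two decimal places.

In odds form, posterior odds = prior odds × likelihood ratio, so prior odds = posterior odds ÷ LR.
Posterior odds = 0.769/(1−0.769) = 3.3290. LR = 0.75/0.20 = 3.7500.
Prior odds = 3.3290/3.7500 = 0.8877, so P(C) = 0.8877/(1+0.8877) ≈ 0.47.

P(C) = 0.47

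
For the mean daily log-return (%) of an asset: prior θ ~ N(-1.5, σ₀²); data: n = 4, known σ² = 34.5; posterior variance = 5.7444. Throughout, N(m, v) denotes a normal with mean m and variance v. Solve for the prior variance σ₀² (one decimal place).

σ₀² = 17.2

For the Normal–Normal model with known σ², precisions add: τ_n = τ₀ + n/σ².
So 1/σ₀² = 1/5.7444 − 4/34.5 = 0.174083 − 0.115942 = 0.058141.
Hence σ₀² = 1/0.058141 ≈ 17.2.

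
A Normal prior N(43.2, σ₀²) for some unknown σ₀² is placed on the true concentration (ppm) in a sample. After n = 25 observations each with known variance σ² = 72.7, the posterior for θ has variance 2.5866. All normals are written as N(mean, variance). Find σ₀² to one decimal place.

σ₀² = 23.4

Posterior precision equals prior precision plus data precision: 1/σ_n² = 1/σ₀² + n/σ².
So 1/σ₀² = 1/2.5866 − 25/72.7 = 0.386608 − 0.343879 = 0.042729.
Hence σ₀² = 1/0.042729 ≈ 23.4.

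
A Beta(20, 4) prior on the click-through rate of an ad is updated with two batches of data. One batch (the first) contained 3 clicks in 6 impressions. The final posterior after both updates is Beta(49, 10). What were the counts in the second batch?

26 clicks and 3 non-clicks

Sequential conjugate updates are equivalent to a single update on the pooled data, so total successes = posterior α − prior α and total failures = posterior β − prior β.
Total across both batches: 49−20=29 clicks, 10−4=6 non-clicks.
Subtract the first batch: 29−3=26 clicks and 6−3=3 non-clicks.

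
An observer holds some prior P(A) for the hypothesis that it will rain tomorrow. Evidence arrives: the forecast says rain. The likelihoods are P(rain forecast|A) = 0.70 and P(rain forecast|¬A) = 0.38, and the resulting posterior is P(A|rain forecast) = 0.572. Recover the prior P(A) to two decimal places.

In odds form, posterior odds = prior odds × likelihood ratio, so prior odds = posterior odds ÷ LR.
Posterior odds = 0.572/(1−0.572) = 1.3364. LR = 0.70/0.38 = 1.8421.
Prior odds = 1.3364/1.8421 = 0.7255, so P(A) = 0.7255/(1+0.7255) ≈ 0.42.

P(A) = 0.42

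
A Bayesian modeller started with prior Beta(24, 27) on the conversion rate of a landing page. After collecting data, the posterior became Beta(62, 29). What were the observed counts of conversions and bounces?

A Beta(a, b) prior with s successes and f failures in binomial data gives a Beta(a+s, b+f) posterior.
Match parameters: s=62−24=38, f=29−27=2.

38 conversions and 2 bounces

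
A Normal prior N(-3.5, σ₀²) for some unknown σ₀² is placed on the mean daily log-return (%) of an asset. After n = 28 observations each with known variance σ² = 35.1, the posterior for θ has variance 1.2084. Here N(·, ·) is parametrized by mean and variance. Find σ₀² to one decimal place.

σ₀² = 33.5

Posterior precision equals prior precision plus data precision: 1/σ_n² = 1/σ₀² + n/σ².
So 1/σ₀² = 1/1.2084 − 28/35.1 = 0.827541 − 0.797721 = 0.029820.
Hence σ₀² = 1/0.029820 ≈ 33.5.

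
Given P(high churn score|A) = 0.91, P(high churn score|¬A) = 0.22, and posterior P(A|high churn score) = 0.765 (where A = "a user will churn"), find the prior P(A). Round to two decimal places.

P(A) = 0.44

Bayes' rule in odds form gives O(A|E) = O(A)·[P(E|A)/P(E|¬A)], hence O(A) = O(A|E)/LR.
Posterior odds = 0.765/(1−0.765) = 3.2553. LR = 0.91/0.22 = 4.1364.
Prior odds = 3.2553/4.1364 = 0.7870, so P(A) = 0.7870/(1+0.7870) ≈ 0.44.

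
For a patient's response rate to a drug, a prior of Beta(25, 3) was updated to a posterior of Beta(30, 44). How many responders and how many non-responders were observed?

5 responders and 41 non-responders

Under Beta–binomial conjugacy the posterior parameters are (α+s, β+f).
So s = 30 − 25 = 5 and f = 44 − 3 = 41.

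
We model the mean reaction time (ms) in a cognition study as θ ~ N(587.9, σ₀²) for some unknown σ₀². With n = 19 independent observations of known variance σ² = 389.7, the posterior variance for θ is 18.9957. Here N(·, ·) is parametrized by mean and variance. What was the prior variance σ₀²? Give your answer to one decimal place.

σ₀² = 257.2

Posterior precision equals prior precision plus data precision: 1/σ_n² = 1/σ₀² + n/σ².
So 1/σ₀² = 1/18.9957 − 19/389.7 = 0.052643 − 0.048755 = 0.003888.
Hence σ₀² = 1/0.003888 ≈ 257.2.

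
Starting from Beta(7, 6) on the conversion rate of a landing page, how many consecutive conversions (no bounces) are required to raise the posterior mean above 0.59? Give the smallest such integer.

After k conversions and 0 bounces the posterior is Beta(7+k, 6), with mean (7+k)/(7+6+k).
Set (7+k)/(13+k) > 0.59 and solve: k > (0.59·13 − 7)/(1 − 0.59) = 1.634.
The smallest integer exceeding 1.634 is 2.

k = 2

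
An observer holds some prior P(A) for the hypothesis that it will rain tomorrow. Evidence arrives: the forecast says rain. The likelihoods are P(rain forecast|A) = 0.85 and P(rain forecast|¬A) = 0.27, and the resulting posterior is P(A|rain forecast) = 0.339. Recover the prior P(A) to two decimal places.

Bayes' rule in odds form gives O(A|E) = O(A)·[P(E|A)/P(E|¬A)], hence O(A) = O(A|E)/LR.
Posterior odds = 0.339/(1−0.339) = 0.5129. LR = 0.85/0.27 = 3.1481.
Prior odds = 0.5129/3.1481 = 0.1629, so P(A) = 0.1629/(1+0.1629) ≈ 0.14.

P(A) = 0.14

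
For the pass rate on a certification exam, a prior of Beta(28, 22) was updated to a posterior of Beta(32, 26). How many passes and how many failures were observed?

4 passes and 4 failures

Beta is conjugate to the binomial likelihood: posterior = Beta(a+s, b+f).
Match parameters: s=32−28=4, f=26−22=4.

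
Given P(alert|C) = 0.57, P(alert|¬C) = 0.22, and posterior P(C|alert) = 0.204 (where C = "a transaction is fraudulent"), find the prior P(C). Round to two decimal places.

P(C) = 0.09

In odds form, posterior odds = prior odds × likelihood ratio, so prior odds = posterior odds ÷ LR.
Posterior odds = 0.204/(1−0.204) = 0.2563. LR = 0.57/0.22 = 2.5909.
Prior odds = 0.2563/2.5909 = 0.0989, so P(C) = 0.0989/(1+0.0989) ≈ 0.09.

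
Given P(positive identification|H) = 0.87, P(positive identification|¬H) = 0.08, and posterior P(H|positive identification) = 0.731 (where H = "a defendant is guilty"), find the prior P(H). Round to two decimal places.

P(H) = 0.20

In odds form, posterior odds = prior odds × likelihood ratio, so prior odds = posterior odds ÷ LR.
Posterior odds = 0.731/(1−0.731) = 2.7175. LR = 0.87/0.08 = 10.8750.
Prior odds = 2.7175/10.8750 = 0.2499, so P(H) = 0.2499/(1+0.2499) ≈ 0.20.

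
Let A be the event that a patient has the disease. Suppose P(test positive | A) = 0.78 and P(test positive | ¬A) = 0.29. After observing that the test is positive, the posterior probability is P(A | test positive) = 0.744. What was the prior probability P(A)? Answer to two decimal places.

P(A) = 0.52

In odds form, posterior odds = prior odds × likelihood ratio, so prior odds = posterior odds ÷ LR.
Posterior odds = 0.744/(1−0.744) = 2.9062. LR = 0.78/0.29 = 2.6897.
Prior odds = 2.9062/2.6897 = 1.0805, so P(A) = 1.0805/(1+1.0805) ≈ 0.52.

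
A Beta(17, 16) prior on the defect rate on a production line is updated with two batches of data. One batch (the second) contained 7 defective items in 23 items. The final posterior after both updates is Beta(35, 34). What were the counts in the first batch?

Because Beta–binomial updating is additive in the counts, the combined data contributed (α_post−α_prior, β_post−β_prior) successes and failures.
Total across both batches: 35−17=18 defective items, 34−16=18 good items.
Subtract the second batch: 18−7=11 defective items and 18−16=2 good items.

11 defective items and 2 good items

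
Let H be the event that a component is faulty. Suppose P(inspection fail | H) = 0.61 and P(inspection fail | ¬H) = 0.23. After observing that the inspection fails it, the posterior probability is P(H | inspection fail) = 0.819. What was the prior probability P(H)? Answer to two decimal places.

Bayes' rule in odds form gives O(H|E) = O(H)·[P(E|H)/P(E|¬H)], hence O(H) = O(H|E)/LR.
Posterior odds = 0.819/(1−0.819) = 4.5249. LR = 0.61/0.23 = 2.6522.
Prior odds = 4.5249/2.6522 = 1.7061, so P(H) = 1.7061/(1+1.7061) ≈ 0.63.

P(H) = 0.63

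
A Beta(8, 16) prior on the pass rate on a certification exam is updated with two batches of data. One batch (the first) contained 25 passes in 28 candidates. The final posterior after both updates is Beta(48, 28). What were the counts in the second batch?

Because Beta–binomial updating is additive in the counts, the combined data contributed (α_post−α_prior, β_post−β_prior) successes and failures.
Total across both batches: 48−8=40 passes, 28−16=12 failures.
Subtract the first batch: 40−25=15 passes and 12−3=9 failures.

15 passes and 9 failures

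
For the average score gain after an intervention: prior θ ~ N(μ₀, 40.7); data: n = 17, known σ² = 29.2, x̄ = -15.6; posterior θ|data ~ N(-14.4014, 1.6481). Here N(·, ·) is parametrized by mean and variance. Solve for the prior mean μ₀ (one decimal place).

μ₀ = 14.0

The posterior mean is a precision-weighted average: μ_n = (τ₀μ₀ + τ_data·x̄)/(τ₀+τ_data), with τ₀=1/σ₀² and τ_data=n/σ².
Here τ₀ = 1/40.7 = 0.024570 and τ_data = 17/29.2 = 0.582192, so τ_n = 0.606762.
Rearranging for μ₀: μ₀ = (μ_n·τ_n − τ_data·x̄)/τ₀ = (-14.4014·0.606762 − 0.582192·-15.6) / 0.024570 = 0.343973/0.024570 ≈ 14.0.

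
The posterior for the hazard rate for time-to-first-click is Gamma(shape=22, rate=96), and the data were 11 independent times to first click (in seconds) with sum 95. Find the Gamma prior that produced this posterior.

For an exponential likelihood with a Gamma(α, β) prior on the rate, n observations with total T give posterior Gamma(α+n, β+T).
So α = 22 − 11 = 11 and β = 96 − 95 = 1.

Gamma(shape=11, rate=1)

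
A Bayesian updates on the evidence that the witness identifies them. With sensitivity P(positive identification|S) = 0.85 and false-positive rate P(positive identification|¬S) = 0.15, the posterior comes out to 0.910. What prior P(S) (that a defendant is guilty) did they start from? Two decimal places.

In odds form, posterior odds = prior odds × likelihood ratio, so prior odds = posterior odds ÷ LR.
Posterior odds = 0.910/(1−0.910) = 10.1111. LR = 0.85/0.15 = 5.6667.
Prior odds = 10.1111/5.6667 = 1.7843, so P(S) = 1.7843/(1+1.7843) ≈ 0.64.

P(S) = 0.64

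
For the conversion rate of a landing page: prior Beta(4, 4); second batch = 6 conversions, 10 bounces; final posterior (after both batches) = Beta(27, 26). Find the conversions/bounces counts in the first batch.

17 conversions and 12 bounces

Because Beta–binomial updating is additive in the counts, the combined data contributed (α_post−α_prior, β_post−β_prior) successes and failures.
Total across both batches: 27−4=23 conversions, 26−4=22 bounces.
Subtract the second batch: 23−6=17 conversions and 22−10=12 bounces.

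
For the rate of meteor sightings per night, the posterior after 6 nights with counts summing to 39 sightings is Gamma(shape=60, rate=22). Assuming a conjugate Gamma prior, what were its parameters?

Gamma–Poisson conjugacy: posterior shape = α + Σxᵢ, posterior rate = β + n.
So α = 60 − 39 = 21 and β = 22 − 6 = 16.

Gamma(shape=21, rate=16)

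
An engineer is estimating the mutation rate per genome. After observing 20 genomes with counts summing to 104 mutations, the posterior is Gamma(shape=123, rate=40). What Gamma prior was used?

Gamma–Poisson conjugacy: posterior shape = α + Σxᵢ, posterior rate = β + n.
So α = 123 − 104 = 19 and β = 40 − 20 = 20.

Gamma(shape=19, rate=20)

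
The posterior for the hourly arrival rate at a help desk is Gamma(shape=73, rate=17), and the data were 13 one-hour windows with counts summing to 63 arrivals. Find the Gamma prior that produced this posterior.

Gamma–Poisson conjugacy: posterior shape = α + Σxᵢ, posterior rate = β + n.
So α = 73 − 63 = 10 and β = 17 − 13 = 4.

Gamma(shape=10, rate=4)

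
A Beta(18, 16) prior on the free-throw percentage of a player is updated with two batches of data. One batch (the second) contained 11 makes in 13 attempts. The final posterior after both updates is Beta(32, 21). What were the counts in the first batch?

Because Beta–binomial updating is additive in the counts, the combined data contributed (α_post−α_prior, β_post−β_prior) successes and failures.
Total across both batches: 32−18=14 makes, 21−16=5 misses.
Subtract the second batch: 14−11=3 makes and 5−2=3 misses.

3 makes and 3 misses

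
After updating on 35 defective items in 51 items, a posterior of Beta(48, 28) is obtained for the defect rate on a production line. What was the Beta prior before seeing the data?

Beta is conjugate to the binomial likelihood: posterior = Beta(α+s, β+f).
Subtract the data counts: 48−35=13, 28−16=12.

Beta(13, 12)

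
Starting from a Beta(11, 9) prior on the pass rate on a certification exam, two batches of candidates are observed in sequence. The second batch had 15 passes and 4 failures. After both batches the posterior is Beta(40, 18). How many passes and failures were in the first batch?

Because Beta–binomial updating is additive in the counts, the combined data contributed (α_post−α_prior, β_post−β_prior) successes and failures.
Total across both batches: 40−11=29 passes, 18−9=9 failures.
Subtract the second batch: 29−15=14 passes and 9−4=5 failures.

14 passes and 5 failures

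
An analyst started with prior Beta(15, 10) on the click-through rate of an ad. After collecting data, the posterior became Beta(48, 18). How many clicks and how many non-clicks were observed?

33 clicks and 8 non-clicks

A Beta(a, b) prior with s successes and f failures in binomial data gives a Beta(a+s, b+f) posterior.
Match parameters: s=48−15=33, f=18−10=8.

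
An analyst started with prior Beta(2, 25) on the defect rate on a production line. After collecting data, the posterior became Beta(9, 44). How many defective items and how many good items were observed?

Under Beta–binomial conjugacy the posterior parameters are (a+s, b+f).
So s = 9 − 2 = 7 and f = 44 − 25 = 19.

7 defective items and 19 good items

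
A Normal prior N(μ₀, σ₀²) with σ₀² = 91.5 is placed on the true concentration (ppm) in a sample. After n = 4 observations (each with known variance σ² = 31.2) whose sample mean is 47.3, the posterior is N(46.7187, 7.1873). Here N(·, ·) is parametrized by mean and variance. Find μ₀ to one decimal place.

μ₀ = 39.9

With known observation variance, the Normal–Normal posterior has precision τ_n = τ₀ + n/σ² and mean μ_n = (τ₀μ₀ + (n/σ²)x̄)/τ_n.
Here τ₀ = 1/91.5 = 0.010929 and τ_data = 4/31.2 = 0.128205, so τ_n = 0.139134.
Rearranging for μ₀: μ₀ = (μ_n·τ_n − τ_data·x̄)/τ₀ = (46.7187·0.139134 − 0.128205·47.3) / 0.010929 = 0.436063/0.010929 ≈ 39.9.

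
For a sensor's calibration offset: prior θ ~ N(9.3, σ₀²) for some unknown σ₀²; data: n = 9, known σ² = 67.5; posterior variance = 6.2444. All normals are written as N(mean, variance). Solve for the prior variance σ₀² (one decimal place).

Posterior precision equals prior precision plus data precision: 1/σ_n² = 1/σ₀² + n/σ².
So 1/σ₀² = 1/6.2444 − 9/67.5 = 0.160143 − 0.133333 = 0.026810.
Hence σ₀² = 1/0.026810 ≈ 37.3.

σ₀² = 37.3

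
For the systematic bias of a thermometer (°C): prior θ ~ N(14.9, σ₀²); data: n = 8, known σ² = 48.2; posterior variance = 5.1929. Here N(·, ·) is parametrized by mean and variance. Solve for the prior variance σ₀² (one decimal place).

For the Normal–Normal model with known σ², precisions add: τ_n = τ₀ + n/σ².
So 1/σ₀² = 1/5.1929 − 8/48.2 = 0.192571 − 0.165975 = 0.026596.
Hence σ₀² = 1/0.026596 ≈ 37.6.

σ₀² = 37.6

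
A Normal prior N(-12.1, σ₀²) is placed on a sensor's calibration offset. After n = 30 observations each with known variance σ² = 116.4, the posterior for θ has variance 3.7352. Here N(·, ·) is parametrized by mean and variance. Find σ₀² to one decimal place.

For the Normal–Normal model with known σ², precisions add: τ_n = τ₀ + n/σ².
So 1/σ₀² = 1/3.7352 − 30/116.4 = 0.267723 − 0.257732 = 0.009991.
Hence σ₀² = 1/0.009991 ≈ 100.1.

σ₀² = 100.1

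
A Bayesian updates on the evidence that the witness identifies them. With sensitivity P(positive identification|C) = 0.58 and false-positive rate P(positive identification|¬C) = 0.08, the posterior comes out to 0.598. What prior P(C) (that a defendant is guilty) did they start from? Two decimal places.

Bayes' rule in odds form gives O(C|E) = O(C)·[P(E|C)/P(E|¬C)], hence O(C) = O(C|E)/LR.
Posterior odds = 0.598/(1−0.598) = 1.4876. LR = 0.58/0.08 = 7.2500.
Prior odds = 1.4876/7.2500 = 0.2052, so P(C) = 0.2052/(1+0.2052) ≈ 0.17.

P(C) = 0.17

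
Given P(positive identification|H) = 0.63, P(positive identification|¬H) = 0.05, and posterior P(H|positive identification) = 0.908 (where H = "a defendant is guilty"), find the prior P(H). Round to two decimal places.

P(H) = 0.44

In odds form, posterior odds = prior odds × likelihood ratio, so prior odds = posterior odds ÷ LR.
Posterior odds = 0.908/(1−0.908) = 9.8696. LR = 0.63/0.05 = 12.6000.
Prior odds = 9.8696/12.6000 = 0.7833, so P(H) = 0.7833/(1+0.7833) ≈ 0.44.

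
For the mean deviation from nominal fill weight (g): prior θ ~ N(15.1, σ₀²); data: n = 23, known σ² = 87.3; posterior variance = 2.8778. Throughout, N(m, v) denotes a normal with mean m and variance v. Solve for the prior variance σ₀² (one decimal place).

For the Normal–Normal model with known σ², precisions add: τ_n = τ₀ + n/σ².
So 1/σ₀² = 1/2.8778 − 23/87.3 = 0.347488 − 0.263459 = 0.084029.
Hence σ₀² = 1/0.084029 ≈ 11.9.

σ₀² = 11.9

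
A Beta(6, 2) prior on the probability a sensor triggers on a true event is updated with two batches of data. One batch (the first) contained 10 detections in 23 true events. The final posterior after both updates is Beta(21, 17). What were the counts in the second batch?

5 detections and 2 misses

Because Beta–binomial updating is additive in the counts, the combined data contributed (α_post−α_prior, β_post−β_prior) successes and failures.
Total across both batches: 21−6=15 detections, 17−2=15 misses.
Subtract the first batch: 15−10=5 detections and 15−13=2 misses.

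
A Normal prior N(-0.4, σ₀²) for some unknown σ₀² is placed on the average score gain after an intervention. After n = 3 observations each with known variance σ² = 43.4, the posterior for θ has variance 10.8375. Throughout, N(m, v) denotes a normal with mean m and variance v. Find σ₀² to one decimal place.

σ₀² = 43.2

Posterior precision equals prior precision plus data precision: 1/σ_n² = 1/σ₀² + n/σ².
So 1/σ₀² = 1/10.8375 − 3/43.4 = 0.092272 − 0.069124 = 0.023148.
Hence σ₀² = 1/0.023148 ≈ 43.2.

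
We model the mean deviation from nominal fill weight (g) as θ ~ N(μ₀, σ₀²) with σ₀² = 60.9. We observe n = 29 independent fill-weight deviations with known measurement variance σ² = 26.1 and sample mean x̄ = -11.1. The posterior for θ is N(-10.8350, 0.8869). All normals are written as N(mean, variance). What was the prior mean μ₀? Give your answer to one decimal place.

μ₀ = 7.1

The posterior mean is a precision-weighted average: μ_n = (τ₀μ₀ + τ_data·x̄)/(τ₀+τ_data), with τ₀=1/σ₀² and τ_data=n/σ².
Here τ₀ = 1/60.9 = 0.016420 and τ_data = 29/26.1 = 1.111111, so τ_n = 1.127531.
Rearranging for μ₀: μ₀ = (μ_n·τ_n − τ_data·x̄)/τ₀ = (-10.8350·1.127531 − 1.111111·-11.1) / 0.016420 = 0.116534/0.016420 ≈ 7.1.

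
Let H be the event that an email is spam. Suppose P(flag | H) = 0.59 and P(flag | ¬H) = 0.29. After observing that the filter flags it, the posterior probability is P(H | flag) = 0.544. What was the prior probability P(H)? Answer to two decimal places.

Bayes' rule in odds form gives O(H|E) = O(H)·[P(E|H)/P(E|¬H)], hence O(H) = O(H|E)/LR.
Posterior odds = 0.544/(1−0.544) = 1.1930. LR = 0.59/0.29 = 2.0345.
Prior odds = 1.1930/2.0345 = 0.5864, so P(H) = 0.5864/(1+0.5864) ≈ 0.37.

P(H) = 0.37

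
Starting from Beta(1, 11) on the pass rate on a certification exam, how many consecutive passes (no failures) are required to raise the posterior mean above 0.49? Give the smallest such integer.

After k passes and 0 failures the posterior is Beta(1+k, 11), with mean (1+k)/(1+11+k).
Set (1+k)/(12+k) > 0.49 and solve: k > (0.49·12 − 1)/(1 − 0.49) = 9.569.
The smallest integer exceeding 9.569 is 10.

k = 10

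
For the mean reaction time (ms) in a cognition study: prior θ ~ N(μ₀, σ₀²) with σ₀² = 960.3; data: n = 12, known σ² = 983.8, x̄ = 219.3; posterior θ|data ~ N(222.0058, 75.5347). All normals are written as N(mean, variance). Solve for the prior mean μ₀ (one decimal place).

With known observation variance, the Normal–Normal posterior has precision τ_n = τ₀ + n/σ² and mean μ_n = (τ₀μ₀ + (n/σ²)x̄)/τ_n.
Here τ₀ = 1/960.3 = 0.001041 and τ_data = 12/983.8 = 0.012198, so τ_n = 0.013239.
Rearranging for μ₀: μ₀ = (μ_n·τ_n − τ_data·x̄)/τ₀ = (222.0058·0.013239 − 0.012198·219.3) / 0.001041 = 0.264113/0.001041 ≈ 253.7.

μ₀ = 253.7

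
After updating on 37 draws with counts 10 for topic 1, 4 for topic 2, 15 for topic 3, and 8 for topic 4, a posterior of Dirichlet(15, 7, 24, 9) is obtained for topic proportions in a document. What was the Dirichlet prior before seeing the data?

Dirichlet(5, 3, 9, 1)

For a Dirichlet(α) prior with multinomial counts c, the posterior is Dirichlet(α + c) componentwise.
Subtract each count from the matching posterior parameter: 15−10=5, 7−4=3, 24−15=9, 9−8=1.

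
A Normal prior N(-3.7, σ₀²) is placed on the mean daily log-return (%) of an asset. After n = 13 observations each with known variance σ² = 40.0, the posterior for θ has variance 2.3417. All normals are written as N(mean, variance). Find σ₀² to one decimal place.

σ₀² = 9.8

For the Normal–Normal model with known σ², precisions add: τ_n = τ₀ + n/σ².
So 1/σ₀² = 1/2.3417 − 13/40.0 = 0.427040 − 0.325000 = 0.102040.
Hence σ₀² = 1/0.102040 ≈ 9.8.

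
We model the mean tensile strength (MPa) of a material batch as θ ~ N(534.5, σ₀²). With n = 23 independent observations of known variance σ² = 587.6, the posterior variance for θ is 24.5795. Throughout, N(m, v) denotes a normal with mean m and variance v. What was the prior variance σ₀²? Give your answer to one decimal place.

σ₀² = 648.5

Posterior precision equals prior precision plus data precision: 1/σ_n² = 1/σ₀² + n/σ².
So 1/σ₀² = 1/24.5795 − 23/587.6 = 0.040684 − 0.039142 = 0.001542.
Hence σ₀² = 1/0.001542 ≈ 648.5.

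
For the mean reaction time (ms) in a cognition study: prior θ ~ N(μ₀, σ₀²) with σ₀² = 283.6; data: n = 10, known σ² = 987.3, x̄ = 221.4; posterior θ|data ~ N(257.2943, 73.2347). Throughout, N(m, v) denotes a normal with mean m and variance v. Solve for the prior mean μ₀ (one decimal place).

μ₀ = 360.4

The posterior mean is a precision-weighted average: μ_n = (τ₀μ₀ + τ_data·x̄)/(τ₀+τ_data), with τ₀=1/σ₀² and τ_data=n/σ².
Here τ₀ = 1/283.6 = 0.003526 and τ_data = 10/987.3 = 0.010129, so τ_n = 0.013655.
Rearranging for μ₀: μ₀ = (μ_n·τ_n − τ_data·x̄)/τ₀ = (257.2943·0.013655 − 0.010129·221.4) / 0.003526 = 1.270793/0.003526 ≈ 360.4.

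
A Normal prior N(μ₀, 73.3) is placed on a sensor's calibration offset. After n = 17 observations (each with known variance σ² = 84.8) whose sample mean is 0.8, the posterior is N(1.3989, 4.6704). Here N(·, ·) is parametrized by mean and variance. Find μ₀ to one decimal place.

With known observation variance, the Normal–Normal posterior has precision τ_n = τ₀ + n/σ² and mean μ_n = (τ₀μ₀ + (n/σ²)x̄)/τ_n.
Here τ₀ = 1/73.3 = 0.013643 and τ_data = 17/84.8 = 0.200472, so τ_n = 0.214115.
Rearranging for μ₀: μ₀ = (μ_n·τ_n − τ_data·x̄)/τ₀ = (1.3989·0.214115 − 0.200472·0.8) / 0.013643 = 0.139148/0.013643 ≈ 10.2.

μ₀ = 10.2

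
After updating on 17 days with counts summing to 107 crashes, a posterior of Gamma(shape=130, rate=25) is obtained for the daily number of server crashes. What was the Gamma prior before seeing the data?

Gamma(shape=23, rate=8)

A Gamma(α, β) prior (rate parametrization) on a Poisson rate with n observations summing to S gives posterior Gamma(α+S, β+n).
So α = 130 − 107 = 23 and β = 25 − 17 = 8.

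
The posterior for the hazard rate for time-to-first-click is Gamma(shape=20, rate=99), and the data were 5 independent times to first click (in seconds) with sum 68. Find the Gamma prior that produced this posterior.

For an exponential likelihood with a Gamma(α, β) prior on the rate, n observations with total T give posterior Gamma(α+n, β+T).
So α = 20 − 5 = 15 and β = 99 − 68 = 31.

Gamma(shape=15, rate=31)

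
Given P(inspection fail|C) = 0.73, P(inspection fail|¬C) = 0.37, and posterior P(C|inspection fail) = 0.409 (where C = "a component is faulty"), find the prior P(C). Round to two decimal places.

P(C) = 0.26

In odds form, posterior odds = prior odds × likelihood ratio, so prior odds = posterior odds ÷ LR.
Posterior odds = 0.409/(1−0.409) = 0.6920. LR = 0.73/0.37 = 1.9730.
Prior odds = 0.6920/1.9730 = 0.3507, so P(C) = 0.3507/(1+0.3507) ≈ 0.26.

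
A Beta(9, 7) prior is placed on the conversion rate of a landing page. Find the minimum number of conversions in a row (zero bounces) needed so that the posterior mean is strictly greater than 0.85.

After k conversions and 0 bounces the posterior is Beta(9+k, 7), with mean (9+k)/(9+7+k).
Set (9+k)/(16+k) > 0.85 and solve: k > (0.85·16 − 9)/(1 − 0.85) = 30.667.
The smallest integer exceeding 30.667 is 31, and checking k=31: (40)/(47) = 0.8511 > 0.85.

k = 31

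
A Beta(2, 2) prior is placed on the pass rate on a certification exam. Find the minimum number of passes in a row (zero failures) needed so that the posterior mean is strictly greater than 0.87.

k = 12

After k passes and 0 failures the posterior is Beta(2+k, 2), with mean (2+k)/(2+2+k).
Set (2+k)/(4+k) > 0.87 and solve: k > (0.87·4 − 2)/(1 − 0.87) = 11.385.
The smallest integer exceeding 11.385 is 12.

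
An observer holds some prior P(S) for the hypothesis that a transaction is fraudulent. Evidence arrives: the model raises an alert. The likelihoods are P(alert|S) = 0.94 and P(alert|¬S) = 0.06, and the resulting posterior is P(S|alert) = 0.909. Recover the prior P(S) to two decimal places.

P(S) = 0.39

Bayes' rule in odds form gives O(S|E) = O(S)·[P(E|S)/P(E|¬S)], hence O(S) = O(S|E)/LR.
Posterior odds = 0.909/(1−0.909) = 9.9890. LR = 0.94/0.06 = 15.6667.
Prior odds = 9.9890/15.6667 = 0.6376, so P(S) = 0.6376/(1+0.6376) ≈ 0.39.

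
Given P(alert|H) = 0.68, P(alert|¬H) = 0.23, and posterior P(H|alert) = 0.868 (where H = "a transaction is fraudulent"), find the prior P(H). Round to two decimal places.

Bayes' rule in odds form gives O(H|E) = O(H)·[P(E|H)/P(E|¬H)], hence O(H) = O(H|E)/LR.
Posterior odds = 0.868/(1−0.868) = 6.5758. LR = 0.68/0.23 = 2.9565.
Prior odds = 6.5758/2.9565 = 2.2242, so P(H) = 2.2242/(1+2.2242) ≈ 0.69.

P(H) = 0.69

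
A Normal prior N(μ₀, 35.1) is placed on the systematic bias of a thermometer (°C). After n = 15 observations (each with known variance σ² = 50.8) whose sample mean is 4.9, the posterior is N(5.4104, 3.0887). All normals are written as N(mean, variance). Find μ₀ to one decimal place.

The posterior mean is a precision-weighted average: μ_n = (τ₀μ₀ + τ_data·x̄)/(τ₀+τ_data), with τ₀=1/σ₀² and τ_data=n/σ².
Here τ₀ = 1/35.1 = 0.028490 and τ_data = 15/50.8 = 0.295276, so τ_n = 0.323766.
Rearranging for μ₀: μ₀ = (μ_n·τ_n − τ_data·x̄)/τ₀ = (5.4104·0.323766 − 0.295276·4.9) / 0.028490 = 0.304851/0.028490 ≈ 10.7.

μ₀ = 10.7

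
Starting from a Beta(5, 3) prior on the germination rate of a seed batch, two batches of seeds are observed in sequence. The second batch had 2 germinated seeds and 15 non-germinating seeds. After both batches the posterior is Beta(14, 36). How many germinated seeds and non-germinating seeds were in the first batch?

Because Beta–binomial updating is additive in the counts, the combined data contributed (α_post−α_prior, β_post−β_prior) successes and failures.
Total across both batches: 14−5=9 germinated seeds, 36−3=33 non-germinating seeds.
Subtract the second batch: 9−2=7 germinated seeds and 33−15=18 non-germinating seeds.

7 germinated seeds and 18 non-germinating seeds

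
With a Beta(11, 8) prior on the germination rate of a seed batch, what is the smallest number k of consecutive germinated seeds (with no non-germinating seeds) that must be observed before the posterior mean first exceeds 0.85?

After k germinated seeds and 0 non-germinating seeds the posterior is Beta(11+k, 8), with mean (11+k)/(11+8+k).
Set (11+k)/(19+k) > 0.85 and solve: k > (0.85·19 − 11)/(1 − 0.85) = 34.333.
The smallest integer exceeding 34.333 is 35, and checking k=35: (46)/(54) = 0.8519 > 0.85.

k = 35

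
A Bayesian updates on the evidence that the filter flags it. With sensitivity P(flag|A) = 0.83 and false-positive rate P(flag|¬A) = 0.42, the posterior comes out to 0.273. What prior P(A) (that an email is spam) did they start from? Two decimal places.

P(A) = 0.16

Bayes' rule in odds form gives O(A|E) = O(A)·[P(E|A)/P(E|¬A)], hence O(A) = O(A|E)/LR.
Posterior odds = 0.273/(1−0.273) = 0.3755. LR = 0.83/0.42 = 1.9762.
Prior odds = 0.3755/1.9762 = 0.1900, so P(A) = 0.1900/(1+0.1900) ≈ 0.16.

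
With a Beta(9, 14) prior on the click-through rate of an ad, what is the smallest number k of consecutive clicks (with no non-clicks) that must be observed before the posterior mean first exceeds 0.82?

k = 55

After k clicks and 0 non-clicks the posterior is Beta(9+k, 14), with mean (9+k)/(9+14+k).
Set (9+k)/(23+k) > 0.82 and solve: k > (0.82·23 − 9)/(1 − 0.82) = 54.778.
The smallest integer exceeding 54.778 is 55.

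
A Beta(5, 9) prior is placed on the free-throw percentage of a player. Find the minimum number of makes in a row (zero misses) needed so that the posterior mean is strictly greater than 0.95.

After k makes and 0 misses the posterior is Beta(5+k, 9), with mean (5+k)/(5+9+k).
Set (5+k)/(14+k) > 0.95 and solve: k > (0.95·14 − 5)/(1 − 0.95) = 166.000.
The smallest integer exceeding 166.000 is 167, and checking k=167: (172)/(181) = 0.9503 > 0.95.

k = 167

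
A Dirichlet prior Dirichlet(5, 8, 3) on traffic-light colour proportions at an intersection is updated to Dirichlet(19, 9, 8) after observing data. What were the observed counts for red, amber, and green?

counts (14, 1, 5)

For a Dirichlet(α) prior with multinomial counts c, the posterior is Dirichlet(α + c) componentwise.
Counts are posterior − prior componentwise: 19−5=14, 9−8=1, 8−3=5.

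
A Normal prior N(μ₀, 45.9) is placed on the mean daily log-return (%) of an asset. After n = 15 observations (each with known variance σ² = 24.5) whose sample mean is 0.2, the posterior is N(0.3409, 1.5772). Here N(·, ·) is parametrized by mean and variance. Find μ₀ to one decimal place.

With known observation variance, the Normal–Normal posterior has precision τ_n = τ₀ + n/σ² and mean μ_n = (τ₀μ₀ + (n/σ²)x̄)/τ_n.
Here τ₀ = 1/45.9 = 0.021786 and τ_data = 15/24.5 = 0.612245, so τ_n = 0.634031.
Rearranging for μ₀: μ₀ = (μ_n·τ_n − τ_data·x̄)/τ₀ = (0.3409·0.634031 − 0.612245·0.2) / 0.021786 = 0.093692/0.021786 ≈ 4.3.

μ₀ = 4.3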